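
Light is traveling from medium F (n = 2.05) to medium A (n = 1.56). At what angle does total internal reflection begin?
θc = arcsin(n₂/n₁) = 49.55°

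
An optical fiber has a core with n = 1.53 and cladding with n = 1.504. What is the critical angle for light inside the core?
θc = arcsin(n_cladding/n_core) = 79.42°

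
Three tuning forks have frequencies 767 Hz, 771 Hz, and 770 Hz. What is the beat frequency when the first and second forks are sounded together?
4 Hz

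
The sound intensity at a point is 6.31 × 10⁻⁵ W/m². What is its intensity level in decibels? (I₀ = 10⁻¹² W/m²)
β = 10·log₁₀(I/I₀) = 78 dB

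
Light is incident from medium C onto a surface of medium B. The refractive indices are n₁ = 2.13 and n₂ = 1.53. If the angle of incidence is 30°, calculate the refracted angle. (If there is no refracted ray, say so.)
sin θ₂ = (n₁/n₂)·sin θ₁ = 0.6961 → θ₂ = 44.11°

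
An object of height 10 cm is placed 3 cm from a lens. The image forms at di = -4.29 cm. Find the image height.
hi = (-di/do) × ho = 14.3 cm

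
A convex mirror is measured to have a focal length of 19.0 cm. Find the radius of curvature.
R = 2|f| = 38 cm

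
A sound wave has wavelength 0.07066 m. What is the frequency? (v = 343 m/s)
f = v/λ = 4854 Hz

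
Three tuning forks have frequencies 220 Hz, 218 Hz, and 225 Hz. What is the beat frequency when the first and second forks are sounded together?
2 Hz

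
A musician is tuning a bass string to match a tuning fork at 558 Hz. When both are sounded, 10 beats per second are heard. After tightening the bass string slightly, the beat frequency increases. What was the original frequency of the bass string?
568 Hz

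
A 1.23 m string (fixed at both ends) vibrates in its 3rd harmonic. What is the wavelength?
λₙ = 2L/n = 0.82 m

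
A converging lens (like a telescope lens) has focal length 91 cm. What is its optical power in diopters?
P = 1/f = 1.099 D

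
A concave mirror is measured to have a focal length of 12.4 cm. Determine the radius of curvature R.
R = 2|f| = 24.8 cm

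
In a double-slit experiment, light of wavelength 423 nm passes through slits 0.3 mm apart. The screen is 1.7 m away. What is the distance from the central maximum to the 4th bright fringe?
y = mλL/d = 9.588 mm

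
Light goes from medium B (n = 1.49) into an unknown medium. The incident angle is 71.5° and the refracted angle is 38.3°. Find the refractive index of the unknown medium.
n₂ = n₁·sin θ₁ / sin θ₂ = 2.28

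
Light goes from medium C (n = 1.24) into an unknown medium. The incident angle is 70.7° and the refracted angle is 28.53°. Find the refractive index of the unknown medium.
n₂ = n₁·sin θ₁ / sin θ₂ = 2.45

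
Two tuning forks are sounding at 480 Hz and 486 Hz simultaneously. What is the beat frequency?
6 Hz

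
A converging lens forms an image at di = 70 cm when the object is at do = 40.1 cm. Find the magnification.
M = −di/do = -1.746 (inverted image)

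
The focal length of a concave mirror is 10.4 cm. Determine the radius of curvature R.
R = 2|f| = 20.8 cm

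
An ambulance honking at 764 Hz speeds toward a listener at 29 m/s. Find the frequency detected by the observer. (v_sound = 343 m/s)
f_obs = f·v/(v − v_s) = 834.6 Hz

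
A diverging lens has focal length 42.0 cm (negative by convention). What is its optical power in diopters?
P = 1/f = -2.381 D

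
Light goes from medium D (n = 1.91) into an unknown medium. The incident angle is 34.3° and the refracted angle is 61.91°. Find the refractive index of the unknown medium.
n₂ = n₁·sin θ₁ / sin θ₂ = 1.22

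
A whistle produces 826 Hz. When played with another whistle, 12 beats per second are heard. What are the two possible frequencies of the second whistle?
f₂ = 826 ± 12 Hz → 838 Hz or 814 Hz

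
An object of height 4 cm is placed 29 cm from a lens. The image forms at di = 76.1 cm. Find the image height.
hi = (-di/do) × ho = -10.5 cm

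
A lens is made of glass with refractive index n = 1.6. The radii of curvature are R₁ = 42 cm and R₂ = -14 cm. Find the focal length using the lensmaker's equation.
1/f = (n − 1)(1/R₁ − 1/R₂) → f = 17.5 cm (converging lens)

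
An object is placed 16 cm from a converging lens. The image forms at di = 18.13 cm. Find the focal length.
1/f = 1/do + 1/di → f = 8.499 cm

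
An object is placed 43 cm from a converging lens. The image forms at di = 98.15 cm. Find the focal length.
1/f = 1/do + 1/di → f = 29.9 cm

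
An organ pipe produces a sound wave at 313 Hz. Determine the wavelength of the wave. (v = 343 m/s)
λ = v/f = 1.096 m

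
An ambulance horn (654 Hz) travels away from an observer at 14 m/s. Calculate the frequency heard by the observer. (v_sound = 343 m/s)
f_obs = f·v/(v + v_s) = 628.4 Hz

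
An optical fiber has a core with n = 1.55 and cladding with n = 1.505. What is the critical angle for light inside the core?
θc = arcsin(n_cladding/n_core) = 76.16°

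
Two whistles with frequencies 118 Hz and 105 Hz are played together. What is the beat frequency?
13 Hz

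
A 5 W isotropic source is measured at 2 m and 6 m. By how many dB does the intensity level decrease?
Δβ = 20·log₁₀(r₂/r₁) = 9.542 dB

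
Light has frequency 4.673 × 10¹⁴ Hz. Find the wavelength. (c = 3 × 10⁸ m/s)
λ = c/f = 642 nm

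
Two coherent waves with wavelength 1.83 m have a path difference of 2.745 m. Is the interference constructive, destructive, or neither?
destructive — path difference = 1.5λ, an odd multiple of λ/2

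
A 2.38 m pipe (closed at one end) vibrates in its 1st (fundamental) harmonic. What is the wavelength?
λₙ = 4L/n = 9.52 m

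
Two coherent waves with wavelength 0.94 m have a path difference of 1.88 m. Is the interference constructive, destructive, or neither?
constructive — path difference = 2λ, a whole number of wavelengths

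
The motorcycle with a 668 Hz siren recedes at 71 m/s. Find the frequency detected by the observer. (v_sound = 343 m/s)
f_obs = f·v/(v + v_s) = 553.4 Hz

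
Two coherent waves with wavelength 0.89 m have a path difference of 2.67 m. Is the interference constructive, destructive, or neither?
constructive — path difference = 3λ, a whole number of wavelengths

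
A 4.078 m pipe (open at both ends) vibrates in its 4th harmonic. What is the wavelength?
λₙ = 2L/n = 2.039 m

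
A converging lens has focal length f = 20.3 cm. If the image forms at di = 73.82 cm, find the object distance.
1/do = 1/f − 1/di → do = 28 cm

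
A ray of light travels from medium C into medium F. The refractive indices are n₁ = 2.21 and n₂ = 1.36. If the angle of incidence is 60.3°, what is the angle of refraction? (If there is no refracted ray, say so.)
sin θ₂ = (n₁/n₂)·sin θ₁ = 1.412 > 1, so there is no refracted ray — the light undergoes total internal reflection.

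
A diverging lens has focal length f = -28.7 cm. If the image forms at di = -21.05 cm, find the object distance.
1/do = 1/f − 1/di → do = 78.97 cm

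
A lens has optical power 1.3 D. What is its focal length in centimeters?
f = 1/P = 76.92 cm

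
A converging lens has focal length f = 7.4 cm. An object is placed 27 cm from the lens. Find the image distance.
1/di = 1/f − 1/do → di = 10.19 cm (real image)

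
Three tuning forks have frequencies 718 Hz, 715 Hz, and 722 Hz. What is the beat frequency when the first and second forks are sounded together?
3 Hz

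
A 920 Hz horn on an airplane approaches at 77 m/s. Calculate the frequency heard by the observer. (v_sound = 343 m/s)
f_obs = f·v/(v − v_s) = 1186 Hz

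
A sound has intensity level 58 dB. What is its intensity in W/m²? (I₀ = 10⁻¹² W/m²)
I = I₀·10^(β/10) = 6.31 × 10⁻⁷ W/m²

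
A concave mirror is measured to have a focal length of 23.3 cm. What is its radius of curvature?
R = 2|f| = 46.6 cm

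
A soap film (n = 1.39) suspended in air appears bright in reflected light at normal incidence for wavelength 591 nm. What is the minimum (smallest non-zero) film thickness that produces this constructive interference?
2nt = (m − ½)λ with m = 1 → t = (m − ½)λ/(2n) = 106.3 nm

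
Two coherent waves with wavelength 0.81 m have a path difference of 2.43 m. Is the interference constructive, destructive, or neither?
constructive — path difference = 3λ, a whole number of wavelengths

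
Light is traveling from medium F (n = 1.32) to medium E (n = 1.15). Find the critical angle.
θc = arcsin(n₂/n₁) = 60.6°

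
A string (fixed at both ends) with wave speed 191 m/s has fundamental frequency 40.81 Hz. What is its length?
L = v/(2f₁) = 2.34 m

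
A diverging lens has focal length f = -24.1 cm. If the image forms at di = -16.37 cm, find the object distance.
1/do = 1/f − 1/di → do = 51.04 cm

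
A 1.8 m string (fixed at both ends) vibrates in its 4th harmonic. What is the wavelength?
λₙ = 2L/n = 0.9 m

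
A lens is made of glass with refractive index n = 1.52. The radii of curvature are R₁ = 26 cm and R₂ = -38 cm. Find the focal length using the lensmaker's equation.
1/f = (n − 1)(1/R₁ − 1/R₂) → f = 29.69 cm (converging lens)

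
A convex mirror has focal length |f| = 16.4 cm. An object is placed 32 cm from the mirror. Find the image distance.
f = −16.4 cm (convex); 1/di = 1/f − 1/do → di = -10.84 cm (virtual image, behind mirror)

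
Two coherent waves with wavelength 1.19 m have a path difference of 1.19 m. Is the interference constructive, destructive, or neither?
constructive — path difference = 1λ, a whole number of wavelengths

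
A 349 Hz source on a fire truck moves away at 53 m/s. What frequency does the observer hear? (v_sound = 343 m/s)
f_obs = f·v/(v + v_s) = 302.3 Hz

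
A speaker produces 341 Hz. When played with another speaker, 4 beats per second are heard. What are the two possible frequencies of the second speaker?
f₂ = 341 ± 4 Hz → 345 Hz or 337 Hz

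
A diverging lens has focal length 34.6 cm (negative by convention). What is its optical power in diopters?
P = 1/f = -2.89 D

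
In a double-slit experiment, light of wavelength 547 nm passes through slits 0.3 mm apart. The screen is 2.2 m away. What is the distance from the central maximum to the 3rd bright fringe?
y = mλL/d = 12.03 mm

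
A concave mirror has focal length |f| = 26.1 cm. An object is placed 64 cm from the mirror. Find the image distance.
f = +26.1 cm (concave); 1/di = 1/f − 1/do → di = 44.07 cm (real image, in front of mirror)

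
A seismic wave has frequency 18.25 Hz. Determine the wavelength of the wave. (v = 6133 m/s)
λ = v/f = 336.1 m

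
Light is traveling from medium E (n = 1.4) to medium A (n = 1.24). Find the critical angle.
θc = arcsin(n₂/n₁) = 62.34°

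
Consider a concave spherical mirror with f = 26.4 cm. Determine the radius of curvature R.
R = 2|f| = 52.8 cm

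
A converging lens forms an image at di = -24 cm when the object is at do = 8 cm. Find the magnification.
M = −di/do = 3 (upright image)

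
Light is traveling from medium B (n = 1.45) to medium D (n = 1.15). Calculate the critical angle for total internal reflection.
θc = arcsin(n₂/n₁) = 52.48°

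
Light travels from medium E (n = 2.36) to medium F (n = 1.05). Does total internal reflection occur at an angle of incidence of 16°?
θc = arcsin(n₂/n₁) = 26.42°; 16° < θc, so no — the ray refracts.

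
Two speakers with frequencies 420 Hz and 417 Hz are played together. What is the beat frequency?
3 Hz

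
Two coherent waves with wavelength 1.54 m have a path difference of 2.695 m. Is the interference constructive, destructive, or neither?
neither (partial) — path difference = 1.75λ, neither a whole number of wavelengths nor an odd multiple of λ/2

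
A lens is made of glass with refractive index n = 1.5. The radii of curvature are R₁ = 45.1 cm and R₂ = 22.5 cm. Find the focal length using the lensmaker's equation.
1/f = (n − 1)(1/R₁ − 1/R₂) → f = -89.8 cm (diverging lens)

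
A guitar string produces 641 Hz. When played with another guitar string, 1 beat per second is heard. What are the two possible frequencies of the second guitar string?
f₂ = 641 ± 1 Hz → 642 Hz or 640 Hz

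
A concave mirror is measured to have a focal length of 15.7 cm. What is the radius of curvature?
R = 2|f| = 31.4 cm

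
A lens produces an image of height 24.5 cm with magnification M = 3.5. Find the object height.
ho = |hi|/|M| = 7 cm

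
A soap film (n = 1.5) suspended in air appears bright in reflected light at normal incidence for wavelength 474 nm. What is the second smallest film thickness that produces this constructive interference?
2nt = (m − ½)λ with m = 2 → t = (m − ½)λ/(2n) = 237 nm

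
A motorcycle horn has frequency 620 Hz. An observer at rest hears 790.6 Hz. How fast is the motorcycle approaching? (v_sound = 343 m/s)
v_s = v·(1 − f/f_obs) = 74.01 m/s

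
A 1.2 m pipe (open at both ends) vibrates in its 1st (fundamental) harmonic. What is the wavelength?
λₙ = 2L/n = 2.4 m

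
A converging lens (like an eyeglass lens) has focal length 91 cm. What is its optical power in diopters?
P = 1/f = 1.099 D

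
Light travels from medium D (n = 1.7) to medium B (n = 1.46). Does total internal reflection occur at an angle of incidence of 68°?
θc = arcsin(n₂/n₁) = 59.18°; 68° > θc, so yes — total internal reflection.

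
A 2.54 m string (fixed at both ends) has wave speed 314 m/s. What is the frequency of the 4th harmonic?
fₙ = nv/(2L) = 247.2 Hz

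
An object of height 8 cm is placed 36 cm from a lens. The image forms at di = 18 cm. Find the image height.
hi = (-di/do) × ho = -4 cm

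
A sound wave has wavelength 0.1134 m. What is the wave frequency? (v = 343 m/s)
f = v/λ = 3025 Hz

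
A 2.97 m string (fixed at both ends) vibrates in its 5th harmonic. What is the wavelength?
λₙ = 2L/n = 1.188 m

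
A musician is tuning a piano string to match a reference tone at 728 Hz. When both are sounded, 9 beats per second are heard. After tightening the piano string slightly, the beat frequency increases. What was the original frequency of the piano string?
737 Hz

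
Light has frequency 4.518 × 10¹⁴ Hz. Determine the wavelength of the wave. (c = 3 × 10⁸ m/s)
λ = c/f = 664 nm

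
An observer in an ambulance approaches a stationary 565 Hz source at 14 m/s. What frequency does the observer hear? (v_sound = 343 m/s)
f_obs = f·(v + v_o)/v = 588.1 Hz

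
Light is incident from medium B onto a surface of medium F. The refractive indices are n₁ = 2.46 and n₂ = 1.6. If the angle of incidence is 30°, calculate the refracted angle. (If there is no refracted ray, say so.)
sin θ₂ = (n₁/n₂)·sin θ₁ = 0.7687 → θ₂ = 50.24°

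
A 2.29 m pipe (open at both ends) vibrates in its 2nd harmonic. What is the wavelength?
λₙ = 2L/n = 2.29 m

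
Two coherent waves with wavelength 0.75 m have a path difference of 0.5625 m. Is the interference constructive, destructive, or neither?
neither (partial) — path difference = 0.75λ, neither a whole number of wavelengths nor an odd multiple of λ/2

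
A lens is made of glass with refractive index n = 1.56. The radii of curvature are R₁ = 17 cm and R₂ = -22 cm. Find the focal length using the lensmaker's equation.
1/f = (n − 1)(1/R₁ − 1/R₂) → f = 17.12 cm (converging lens)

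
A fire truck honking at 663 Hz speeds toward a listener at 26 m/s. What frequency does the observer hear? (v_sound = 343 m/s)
f_obs = f·v/(v − v_s) = 717.4 Hz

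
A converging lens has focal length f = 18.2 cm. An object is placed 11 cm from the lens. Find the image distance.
1/di = 1/f − 1/do → di = -27.81 cm (virtual image)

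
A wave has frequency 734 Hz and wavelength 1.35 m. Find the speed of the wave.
v = fλ = 990.9 m/s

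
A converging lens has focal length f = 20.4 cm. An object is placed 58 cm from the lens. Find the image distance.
1/di = 1/f − 1/do → di = 31.47 cm (real image)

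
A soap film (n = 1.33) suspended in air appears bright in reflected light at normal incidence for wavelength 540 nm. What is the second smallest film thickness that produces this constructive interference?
2nt = (m − ½)λ with m = 2 → t = (m − ½)λ/(2n) = 304.5 nm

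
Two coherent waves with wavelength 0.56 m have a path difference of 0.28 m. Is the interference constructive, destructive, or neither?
destructive — path difference = 0.5λ, an odd multiple of λ/2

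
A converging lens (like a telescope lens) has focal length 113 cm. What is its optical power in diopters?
P = 1/f = 0.885 D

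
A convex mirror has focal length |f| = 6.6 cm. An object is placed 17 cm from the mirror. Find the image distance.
f = −6.6 cm (convex); 1/di = 1/f − 1/do → di = -4.754 cm (virtual image, behind mirror)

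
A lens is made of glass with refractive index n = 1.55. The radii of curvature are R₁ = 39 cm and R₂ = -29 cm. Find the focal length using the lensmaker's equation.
1/f = (n − 1)(1/R₁ − 1/R₂) → f = 30.24 cm (converging lens)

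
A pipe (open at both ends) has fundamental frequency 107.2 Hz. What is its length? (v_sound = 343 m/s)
L = v/(2f₁) = 1.6 m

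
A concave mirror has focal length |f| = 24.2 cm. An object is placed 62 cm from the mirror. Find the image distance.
f = +24.2 cm (concave); 1/di = 1/f − 1/do → di = 39.69 cm (real image, in front of mirror)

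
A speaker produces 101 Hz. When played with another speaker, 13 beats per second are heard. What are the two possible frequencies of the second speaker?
f₂ = 101 ± 13 Hz → 114 Hz or 88 Hz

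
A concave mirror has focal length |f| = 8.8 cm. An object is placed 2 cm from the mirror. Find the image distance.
f = +8.8 cm (concave); 1/di = 1/f − 1/do → di = -2.588 cm (virtual image, behind mirror)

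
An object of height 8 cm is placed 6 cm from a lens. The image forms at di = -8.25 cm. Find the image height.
hi = (-di/do) × ho = 11 cm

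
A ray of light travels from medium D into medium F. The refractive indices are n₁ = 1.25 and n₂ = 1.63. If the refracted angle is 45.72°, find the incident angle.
sin θ₁ = (n₂/n₁)·sin θ₂ → θ₁ = 69°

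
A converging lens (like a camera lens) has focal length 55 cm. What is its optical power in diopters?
P = 1/f = 1.818 D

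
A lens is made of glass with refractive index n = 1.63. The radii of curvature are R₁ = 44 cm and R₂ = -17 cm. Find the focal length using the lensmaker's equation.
1/f = (n − 1)(1/R₁ − 1/R₂) → f = 19.46 cm (converging lens)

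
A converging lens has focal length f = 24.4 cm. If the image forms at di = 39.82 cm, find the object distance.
1/do = 1/f − 1/di → do = 63.01 cm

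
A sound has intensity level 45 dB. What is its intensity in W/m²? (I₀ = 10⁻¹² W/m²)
I = I₀·10^(β/10) = 3.16 × 10⁻⁸ W/m²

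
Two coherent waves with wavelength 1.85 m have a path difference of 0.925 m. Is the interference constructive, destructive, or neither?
destructive — path difference = 0.5λ, an odd multiple of λ/2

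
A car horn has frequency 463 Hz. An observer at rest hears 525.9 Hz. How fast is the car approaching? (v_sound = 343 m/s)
v_s = v·(1 − f/f_obs) = 41.02 m/s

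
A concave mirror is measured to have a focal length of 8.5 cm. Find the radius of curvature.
R = 2|f| = 17 cm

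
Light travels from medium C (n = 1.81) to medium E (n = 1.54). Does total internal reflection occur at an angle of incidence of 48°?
θc = arcsin(n₂/n₁) = 58.3°; 48° < θc, so no — the ray refracts.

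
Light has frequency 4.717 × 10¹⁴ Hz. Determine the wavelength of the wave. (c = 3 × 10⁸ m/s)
λ = c/f = 636 nm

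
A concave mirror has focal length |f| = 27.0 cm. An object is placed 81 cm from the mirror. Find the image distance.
f = +27.0 cm (concave); 1/di = 1/f − 1/do → di = 40.5 cm (real image, in front of mirror)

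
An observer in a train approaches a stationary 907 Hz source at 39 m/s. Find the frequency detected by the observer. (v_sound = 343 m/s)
f_obs = f·(v + v_o)/v = 1010 Hz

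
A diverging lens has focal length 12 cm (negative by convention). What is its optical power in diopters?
P = 1/f = -8.333 D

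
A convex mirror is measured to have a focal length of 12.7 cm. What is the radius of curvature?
R = 2|f| = 25.4 cm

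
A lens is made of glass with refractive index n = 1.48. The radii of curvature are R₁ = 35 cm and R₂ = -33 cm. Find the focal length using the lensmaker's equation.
1/f = (n − 1)(1/R₁ − 1/R₂) → f = 35.39 cm (converging lens)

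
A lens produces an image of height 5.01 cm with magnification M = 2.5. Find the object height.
ho = |hi|/|M| = 2.004 cm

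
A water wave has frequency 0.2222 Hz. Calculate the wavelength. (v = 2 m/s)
λ = v/f = 9.001 m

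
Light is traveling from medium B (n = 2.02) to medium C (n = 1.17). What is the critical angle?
θc = arcsin(n₂/n₁) = 35.39°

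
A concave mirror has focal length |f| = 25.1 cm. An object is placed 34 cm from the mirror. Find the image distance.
f = +25.1 cm (concave); 1/di = 1/f − 1/do → di = 95.89 cm (real image, in front of mirror)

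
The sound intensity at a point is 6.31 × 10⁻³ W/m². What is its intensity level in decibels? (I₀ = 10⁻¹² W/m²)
β = 10·log₁₀(I/I₀) = 98 dB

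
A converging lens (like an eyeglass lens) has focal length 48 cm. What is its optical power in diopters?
P = 1/f = 2.083 D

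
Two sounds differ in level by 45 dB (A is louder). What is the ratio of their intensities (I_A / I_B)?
I_A/I_B = 10^(Δβ/10) = 31620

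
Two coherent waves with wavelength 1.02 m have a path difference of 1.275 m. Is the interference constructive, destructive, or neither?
neither (partial) — path difference = 1.25λ, neither a whole number of wavelengths nor an odd multiple of λ/2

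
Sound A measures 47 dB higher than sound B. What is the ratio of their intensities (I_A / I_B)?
I_A/I_B = 10^(Δβ/10) = 50120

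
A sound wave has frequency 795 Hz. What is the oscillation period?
T = 1/f = 0.001258 s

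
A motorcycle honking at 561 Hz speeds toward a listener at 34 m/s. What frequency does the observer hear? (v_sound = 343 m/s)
f_obs = f·v/(v − v_s) = 622.7 Hz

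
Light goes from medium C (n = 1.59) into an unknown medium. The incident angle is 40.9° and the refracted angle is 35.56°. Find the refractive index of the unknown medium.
n₂ = n₁·sin θ₁ / sin θ₂ = 1.79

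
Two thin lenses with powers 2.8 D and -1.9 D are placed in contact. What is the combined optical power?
P_total = P₁ + P₂ = 0.9 D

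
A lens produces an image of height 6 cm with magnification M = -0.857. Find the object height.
ho = |hi|/|M| = 7.001 cm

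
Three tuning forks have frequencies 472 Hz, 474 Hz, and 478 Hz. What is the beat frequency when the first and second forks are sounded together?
2 Hz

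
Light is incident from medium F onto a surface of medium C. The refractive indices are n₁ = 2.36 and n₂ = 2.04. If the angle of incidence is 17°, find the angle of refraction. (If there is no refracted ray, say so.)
sin θ₂ = (n₁/n₂)·sin θ₁ = 0.3382 → θ₂ = 19.77°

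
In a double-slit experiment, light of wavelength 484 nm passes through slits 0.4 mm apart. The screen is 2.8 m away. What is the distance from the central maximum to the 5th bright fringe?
y = mλL/d = 16.94 mm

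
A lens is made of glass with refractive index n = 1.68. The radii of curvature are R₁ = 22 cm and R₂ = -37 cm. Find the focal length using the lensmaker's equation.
1/f = (n − 1)(1/R₁ − 1/R₂) → f = 20.29 cm (converging lens)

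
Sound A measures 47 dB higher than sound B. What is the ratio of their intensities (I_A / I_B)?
I_A/I_B = 10^(Δβ/10) = 50120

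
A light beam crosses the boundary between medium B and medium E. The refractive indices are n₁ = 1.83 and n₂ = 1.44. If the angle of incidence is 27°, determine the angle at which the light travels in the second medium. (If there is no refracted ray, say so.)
sin θ₂ = (n₁/n₂)·sin θ₁ = 0.5769 → θ₂ = 35.24°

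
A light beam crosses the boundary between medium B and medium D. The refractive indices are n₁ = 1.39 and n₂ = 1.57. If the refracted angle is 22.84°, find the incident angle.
sin θ₁ = (n₂/n₁)·sin θ₂ → θ₁ = 26°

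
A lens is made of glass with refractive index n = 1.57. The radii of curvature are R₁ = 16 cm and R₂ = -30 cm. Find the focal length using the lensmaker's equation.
1/f = (n − 1)(1/R₁ − 1/R₂) → f = 18.31 cm (converging lens)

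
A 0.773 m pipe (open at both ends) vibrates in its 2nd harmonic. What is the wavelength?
λₙ = 2L/n = 0.773 m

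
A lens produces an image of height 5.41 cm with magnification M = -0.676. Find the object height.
ho = |hi|/|M| = 8.003 cm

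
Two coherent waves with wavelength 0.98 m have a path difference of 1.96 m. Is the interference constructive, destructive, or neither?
constructive — path difference = 2λ, a whole number of wavelengths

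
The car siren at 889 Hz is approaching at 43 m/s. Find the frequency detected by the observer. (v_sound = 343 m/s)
f_obs = f·v/(v − v_s) = 1016 Hz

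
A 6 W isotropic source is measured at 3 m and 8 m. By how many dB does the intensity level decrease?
Δβ = 20·log₁₀(r₂/r₁) = 8.519 dB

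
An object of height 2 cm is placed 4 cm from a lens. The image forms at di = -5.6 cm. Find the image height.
hi = (-di/do) × ho = 2.8 cm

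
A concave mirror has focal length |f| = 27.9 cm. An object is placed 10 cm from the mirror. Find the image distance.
f = +27.9 cm (concave); 1/di = 1/f − 1/do → di = -15.59 cm (virtual image, behind mirror)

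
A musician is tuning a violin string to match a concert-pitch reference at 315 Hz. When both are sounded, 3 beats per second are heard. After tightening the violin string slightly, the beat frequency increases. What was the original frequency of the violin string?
318 Hz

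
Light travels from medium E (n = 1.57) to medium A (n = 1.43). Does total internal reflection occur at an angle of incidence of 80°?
θc = arcsin(n₂/n₁) = 65.62°; 80° > θc, so yes — total internal reflection.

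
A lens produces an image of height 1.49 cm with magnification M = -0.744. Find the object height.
ho = |hi|/|M| = 2.003 cm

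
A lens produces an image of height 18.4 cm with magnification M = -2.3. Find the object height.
ho = |hi|/|M| = 8 cm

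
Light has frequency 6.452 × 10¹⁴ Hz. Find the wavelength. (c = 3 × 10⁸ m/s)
λ = c/f = 465 nm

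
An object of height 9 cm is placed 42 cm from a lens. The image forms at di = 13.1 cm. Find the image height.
hi = (-di/do) × ho = -2.807 cm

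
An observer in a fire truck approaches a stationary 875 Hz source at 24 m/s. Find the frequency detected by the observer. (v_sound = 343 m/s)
f_obs = f·(v + v_o)/v = 936.2 Hz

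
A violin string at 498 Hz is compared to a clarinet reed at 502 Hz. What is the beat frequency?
4 Hz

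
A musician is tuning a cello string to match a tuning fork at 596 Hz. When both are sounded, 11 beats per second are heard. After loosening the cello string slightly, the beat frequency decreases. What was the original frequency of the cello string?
607 Hz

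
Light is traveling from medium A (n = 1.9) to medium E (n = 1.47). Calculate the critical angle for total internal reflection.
θc = arcsin(n₂/n₁) = 50.69°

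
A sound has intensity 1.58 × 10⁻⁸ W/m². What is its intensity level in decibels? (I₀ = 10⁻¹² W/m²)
β = 10·log₁₀(I/I₀) = 41.99 dB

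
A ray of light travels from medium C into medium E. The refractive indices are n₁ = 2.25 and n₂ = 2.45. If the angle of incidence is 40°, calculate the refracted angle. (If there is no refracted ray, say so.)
sin θ₂ = (n₁/n₂)·sin θ₁ = 0.5903 → θ₂ = 36.18°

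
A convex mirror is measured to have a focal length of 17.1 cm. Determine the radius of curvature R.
R = 2|f| = 34.2 cm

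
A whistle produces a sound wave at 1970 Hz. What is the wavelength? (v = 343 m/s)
λ = v/f = 0.1741 m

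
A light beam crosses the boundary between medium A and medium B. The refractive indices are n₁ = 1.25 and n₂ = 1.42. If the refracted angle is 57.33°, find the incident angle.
sin θ₁ = (n₂/n₁)·sin θ₂ → θ₁ = 72.99°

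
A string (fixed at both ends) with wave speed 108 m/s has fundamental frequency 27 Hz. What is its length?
L = v/(2f₁) = 2 m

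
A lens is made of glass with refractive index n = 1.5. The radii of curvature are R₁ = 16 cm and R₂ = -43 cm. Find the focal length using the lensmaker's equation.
1/f = (n − 1)(1/R₁ − 1/R₂) → f = 23.32 cm (converging lens)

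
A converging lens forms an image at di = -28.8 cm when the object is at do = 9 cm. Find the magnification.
M = −di/do = 3.2 (upright image)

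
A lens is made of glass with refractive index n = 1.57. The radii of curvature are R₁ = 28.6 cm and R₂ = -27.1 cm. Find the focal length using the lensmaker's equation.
1/f = (n − 1)(1/R₁ − 1/R₂) → f = 24.41 cm (converging lens)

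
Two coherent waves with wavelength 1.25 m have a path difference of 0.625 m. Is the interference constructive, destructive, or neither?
destructive — path difference = 0.5λ, an odd multiple of λ/2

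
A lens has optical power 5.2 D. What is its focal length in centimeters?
f = 1/P = 19.23 cm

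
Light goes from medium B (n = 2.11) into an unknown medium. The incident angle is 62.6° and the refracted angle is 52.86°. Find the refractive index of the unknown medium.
n₂ = n₁·sin θ₁ / sin θ₂ = 2.35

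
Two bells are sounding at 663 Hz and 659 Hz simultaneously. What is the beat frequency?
4 Hz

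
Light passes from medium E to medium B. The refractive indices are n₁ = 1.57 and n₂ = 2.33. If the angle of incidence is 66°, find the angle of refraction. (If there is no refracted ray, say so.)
sin θ₂ = (n₁/n₂)·sin θ₁ = 0.6156 → θ₂ = 37.99°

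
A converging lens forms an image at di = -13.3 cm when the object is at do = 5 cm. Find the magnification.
M = −di/do = 2.66 (upright image)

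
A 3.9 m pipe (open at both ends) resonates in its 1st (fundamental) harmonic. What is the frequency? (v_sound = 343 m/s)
fₙ = nv/(2L) = 43.97 Hz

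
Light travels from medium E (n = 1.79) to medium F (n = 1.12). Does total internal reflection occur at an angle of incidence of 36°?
θc = arcsin(n₂/n₁) = 38.73°; 36° < θc, so no — the ray refracts.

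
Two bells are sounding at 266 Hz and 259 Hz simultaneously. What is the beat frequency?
7 Hz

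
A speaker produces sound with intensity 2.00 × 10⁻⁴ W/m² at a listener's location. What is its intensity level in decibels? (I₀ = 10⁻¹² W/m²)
β = 10·log₁₀(I/I₀) = 83.01 dB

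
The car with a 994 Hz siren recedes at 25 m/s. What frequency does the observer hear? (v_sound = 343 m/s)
f_obs = f·v/(v + v_s) = 926.5 Hz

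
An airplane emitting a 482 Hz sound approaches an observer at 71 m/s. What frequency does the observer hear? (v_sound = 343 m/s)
f_obs = f·v/(v − v_s) = 607.8 Hz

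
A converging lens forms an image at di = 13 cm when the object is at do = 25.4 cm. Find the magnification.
M = −di/do = -0.5118 (inverted image)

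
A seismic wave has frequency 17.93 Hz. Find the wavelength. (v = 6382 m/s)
λ = v/f = 355.9 m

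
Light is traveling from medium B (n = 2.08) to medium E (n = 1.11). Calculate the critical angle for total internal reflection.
θc = arcsin(n₂/n₁) = 32.25°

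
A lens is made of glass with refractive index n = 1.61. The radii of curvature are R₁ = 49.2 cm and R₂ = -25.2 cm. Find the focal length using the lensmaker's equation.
1/f = (n − 1)(1/R₁ − 1/R₂) → f = 27.32 cm (converging lens)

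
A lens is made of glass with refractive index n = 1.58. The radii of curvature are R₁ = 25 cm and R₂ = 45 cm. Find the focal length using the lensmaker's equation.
1/f = (n − 1)(1/R₁ − 1/R₂) → f = 96.98 cm (converging lens)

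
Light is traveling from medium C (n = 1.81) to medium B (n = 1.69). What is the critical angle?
θc = arcsin(n₂/n₁) = 69.02°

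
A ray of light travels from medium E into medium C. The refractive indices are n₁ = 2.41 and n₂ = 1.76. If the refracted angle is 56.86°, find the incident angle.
sin θ₁ = (n₂/n₁)·sin θ₂ → θ₁ = 37.7°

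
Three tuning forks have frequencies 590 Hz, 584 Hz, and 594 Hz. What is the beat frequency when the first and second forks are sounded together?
6 Hz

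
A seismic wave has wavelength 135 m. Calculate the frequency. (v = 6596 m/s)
f = v/λ = 48.86 Hz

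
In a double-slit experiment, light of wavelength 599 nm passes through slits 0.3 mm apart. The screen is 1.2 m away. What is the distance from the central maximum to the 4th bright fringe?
y = mλL/d = 9.584 mm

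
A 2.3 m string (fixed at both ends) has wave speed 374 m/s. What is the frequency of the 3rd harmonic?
fₙ = nv/(2L) = 243.9 Hz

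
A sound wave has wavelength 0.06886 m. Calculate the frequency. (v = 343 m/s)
f = v/λ = 4981 Hz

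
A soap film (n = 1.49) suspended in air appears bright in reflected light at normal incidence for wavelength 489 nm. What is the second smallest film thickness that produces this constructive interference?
2nt = (m − ½)λ with m = 2 → t = (m − ½)λ/(2n) = 246.1 nm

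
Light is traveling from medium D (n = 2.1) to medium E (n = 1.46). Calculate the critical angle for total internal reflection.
θc = arcsin(n₂/n₁) = 44.05°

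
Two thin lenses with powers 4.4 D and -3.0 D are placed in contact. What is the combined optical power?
P_total = P₁ + P₂ = 1.4 D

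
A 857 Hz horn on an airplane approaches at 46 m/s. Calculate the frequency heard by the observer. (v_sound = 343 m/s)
f_obs = f·v/(v − v_s) = 989.7 Hz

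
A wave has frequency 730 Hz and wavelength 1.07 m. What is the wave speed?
v = fλ = 781.1 m/s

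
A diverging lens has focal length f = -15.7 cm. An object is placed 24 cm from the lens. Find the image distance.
1/di = 1/f − 1/do → di = -9.491 cm (virtual image)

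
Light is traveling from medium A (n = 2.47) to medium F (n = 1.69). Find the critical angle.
θc = arcsin(n₂/n₁) = 43.17°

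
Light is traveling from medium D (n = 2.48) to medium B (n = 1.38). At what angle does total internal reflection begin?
θc = arcsin(n₂/n₁) = 33.81°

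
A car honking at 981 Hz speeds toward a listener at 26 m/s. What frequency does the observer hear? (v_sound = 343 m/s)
f_obs = f·v/(v − v_s) = 1061 Hz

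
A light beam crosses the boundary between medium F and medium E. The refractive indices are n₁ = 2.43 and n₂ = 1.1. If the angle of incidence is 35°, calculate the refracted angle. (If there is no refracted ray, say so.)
sin θ₂ = (n₁/n₂)·sin θ₁ = 1.267 > 1, so there is no refracted ray — the light undergoes total internal reflection.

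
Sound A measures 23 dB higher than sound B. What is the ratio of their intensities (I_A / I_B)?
I_A/I_B = 10^(Δβ/10) = 199.5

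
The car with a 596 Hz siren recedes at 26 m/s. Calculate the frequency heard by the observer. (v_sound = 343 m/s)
f_obs = f·v/(v + v_s) = 554 Hz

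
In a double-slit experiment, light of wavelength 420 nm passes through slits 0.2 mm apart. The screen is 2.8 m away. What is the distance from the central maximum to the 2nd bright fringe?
y = mλL/d = 11.76 mm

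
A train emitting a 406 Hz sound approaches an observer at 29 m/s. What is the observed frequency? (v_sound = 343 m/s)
f_obs = f·v/(v − v_s) = 443.5 Hz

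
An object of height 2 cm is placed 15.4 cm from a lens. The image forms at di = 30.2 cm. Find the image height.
hi = (-di/do) × ho = -3.922 cm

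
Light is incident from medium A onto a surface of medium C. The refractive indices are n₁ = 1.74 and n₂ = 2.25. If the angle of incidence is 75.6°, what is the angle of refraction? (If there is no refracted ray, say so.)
sin θ₂ = (n₁/n₂)·sin θ₁ = 0.749 → θ₂ = 48.51°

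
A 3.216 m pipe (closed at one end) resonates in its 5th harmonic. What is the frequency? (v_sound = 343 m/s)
fₙ = nv/(4L) = 133.3 Hz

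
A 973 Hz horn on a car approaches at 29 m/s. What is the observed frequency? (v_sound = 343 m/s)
f_obs = f·v/(v − v_s) = 1063 Hz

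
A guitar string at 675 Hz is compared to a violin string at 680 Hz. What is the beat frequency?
5 Hz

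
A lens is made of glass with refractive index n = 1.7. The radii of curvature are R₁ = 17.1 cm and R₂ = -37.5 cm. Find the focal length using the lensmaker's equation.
1/f = (n − 1)(1/R₁ − 1/R₂) → f = 16.78 cm (converging lens)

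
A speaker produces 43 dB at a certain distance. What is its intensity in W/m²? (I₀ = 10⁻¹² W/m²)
I = I₀·10^(β/10) = 2.00 × 10⁻⁸ W/m²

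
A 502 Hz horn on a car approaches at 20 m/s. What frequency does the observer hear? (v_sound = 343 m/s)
f_obs = f·v/(v − v_s) = 533.1 Hz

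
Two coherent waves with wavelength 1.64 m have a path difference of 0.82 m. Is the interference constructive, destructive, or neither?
destructive — path difference = 0.5λ, an odd multiple of λ/2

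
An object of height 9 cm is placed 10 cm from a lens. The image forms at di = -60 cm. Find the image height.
hi = (-di/do) × ho = 54 cm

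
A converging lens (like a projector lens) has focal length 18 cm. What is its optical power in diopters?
P = 1/f = 5.556 D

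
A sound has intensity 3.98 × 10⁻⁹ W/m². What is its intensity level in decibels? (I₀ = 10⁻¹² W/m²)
β = 10·log₁₀(I/I₀) = 36 dB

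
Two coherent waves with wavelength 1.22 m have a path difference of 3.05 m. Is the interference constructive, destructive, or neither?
destructive — path difference = 2.5λ, an odd multiple of λ/2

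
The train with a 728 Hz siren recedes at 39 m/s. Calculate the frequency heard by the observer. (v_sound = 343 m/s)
f_obs = f·v/(v + v_s) = 653.7 Hz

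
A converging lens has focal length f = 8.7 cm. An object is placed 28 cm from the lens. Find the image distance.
1/di = 1/f − 1/do → di = 12.62 cm (real image)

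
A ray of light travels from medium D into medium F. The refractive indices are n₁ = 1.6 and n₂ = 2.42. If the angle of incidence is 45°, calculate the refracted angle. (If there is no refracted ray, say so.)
sin θ₂ = (n₁/n₂)·sin θ₁ = 0.4675 → θ₂ = 27.87°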